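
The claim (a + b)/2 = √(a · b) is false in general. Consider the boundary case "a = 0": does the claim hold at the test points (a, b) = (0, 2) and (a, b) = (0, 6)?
At (0, 2): LHS = 1 ≠ RHS = 0
At (0, 6): LHS = 3 ≠ RHS = 0

Answer: No, fails at both test points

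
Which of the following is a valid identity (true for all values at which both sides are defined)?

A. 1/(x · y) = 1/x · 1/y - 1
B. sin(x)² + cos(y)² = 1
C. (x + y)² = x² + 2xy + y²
C

A: fails at (3, 3) — LHS = 1/9, RHS = -8/9.
B: fails at (2, 4) — LHS = cos(4)² + sin(2)² ≈ 1.254, RHS = 1.
C: holds — e.g. at (1, 1), both sides equal 4.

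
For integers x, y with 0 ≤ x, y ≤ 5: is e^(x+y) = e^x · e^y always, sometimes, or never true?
Always true

The identity holds for every pair in the range. For instance at (x, y) = (2, 4): both sides equal e^6 ≈ 403.4.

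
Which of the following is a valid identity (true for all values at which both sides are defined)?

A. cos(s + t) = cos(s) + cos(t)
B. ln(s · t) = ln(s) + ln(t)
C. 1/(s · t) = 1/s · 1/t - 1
B

A: fails at (1, 1) — LHS = cos(2) ≈ -0.4161, RHS = 2·cos(1) ≈ 1.081.
B: holds — e.g. at (1, 1), both sides equal 0.
C: fails at (1, 1) — LHS = 1, RHS = 0.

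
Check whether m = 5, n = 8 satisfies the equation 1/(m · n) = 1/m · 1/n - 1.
Fails

Substituting m = 5, n = 8:

LHS = 1/(5 · 8) = 1/40
RHS = 1/5 · 1/8 - 1 = -39/40

LHS ≠ RHS, so the equation does not hold at this point.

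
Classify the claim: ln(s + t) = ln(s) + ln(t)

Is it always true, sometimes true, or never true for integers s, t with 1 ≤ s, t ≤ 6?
Sometimes true

It holds at (s, t) = (2, 2) (both sides equal ln(4) ≈ 1.386), but fails at (s, t) = (1, 6) (LHS = ln(7) ≈ 1.946, RHS = ln(6) ≈ 1.792).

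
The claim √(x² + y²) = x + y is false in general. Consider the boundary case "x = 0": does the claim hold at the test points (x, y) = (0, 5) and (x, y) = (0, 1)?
At (0, 5): LHS = 5, RHS = 5 → equal
At (0, 1): LHS = 1, RHS = 1 → equal

So the claim does hold at both of these boundary points, even though it is not an identity.

Answer: Yes, holds at both test points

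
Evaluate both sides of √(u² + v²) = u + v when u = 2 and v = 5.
LHS = √(2² + 5²) = √(29) ≈ 5.385
RHS = 2 + 5 = 7

LHS ≠ RHS (they differ by about 1.615), so the equation does not hold here.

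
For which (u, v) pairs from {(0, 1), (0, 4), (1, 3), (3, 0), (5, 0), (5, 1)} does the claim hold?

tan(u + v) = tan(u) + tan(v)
(0, 1), (0, 4), (3, 0), (5, 0)

Testing each pair:
(0, 1): LHS = tan(1) ≈ 1.557, RHS = tan(1) ≈ 1.557 → holds
(0, 4): LHS = tan(4) ≈ 1.158, RHS = tan(4) ≈ 1.158 → holds
(1, 3): LHS = tan(4) ≈ 1.158, RHS = tan(3) + tan(1) ≈ 1.415 → fails
(3, 0): LHS = tan(3) ≈ -0.1425, RHS = tan(3) ≈ -0.1425 → holds
(5, 0): LHS = tan(5) ≈ -3.381, RHS = tan(5) ≈ -3.381 → holds
(5, 1): LHS = tan(6) ≈ -0.291, RHS = tan(5) + tan(1) ≈ -1.823 → fails

4 of 6 pairs satisfy the claim.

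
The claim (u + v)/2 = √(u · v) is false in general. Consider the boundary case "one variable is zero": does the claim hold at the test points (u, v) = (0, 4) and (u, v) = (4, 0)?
At (0, 4): LHS = 2 ≠ RHS = 0
At (4, 0): LHS = 2 ≠ RHS = 0

Answer: No, fails at both test points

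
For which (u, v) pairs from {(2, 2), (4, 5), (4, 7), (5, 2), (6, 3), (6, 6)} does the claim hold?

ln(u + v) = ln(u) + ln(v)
Testing each pair:
(2, 2): LHS = ln(4) ≈ 1.386, RHS = 2·ln(2) ≈ 1.386 → holds
(4, 5): LHS = ln(9) ≈ 2.197, RHS = ln(4) + ln(5) ≈ 2.996 → fails
(4, 7): LHS = ln(11) ≈ 2.398, RHS = ln(4) + ln(7) ≈ 3.332 → fails
(5, 2): LHS = ln(7) ≈ 1.946, RHS = ln(2) + ln(5) ≈ 2.303 → fails
(6, 3): LHS = ln(9) ≈ 2.197, RHS = ln(3) + ln(6) ≈ 2.89 → fails
(6, 6): LHS = ln(12) ≈ 2.485, RHS = 2·ln(6) ≈ 3.584 → fails

1 of 6 pairs satisfies the claim.

Answer: (2, 2)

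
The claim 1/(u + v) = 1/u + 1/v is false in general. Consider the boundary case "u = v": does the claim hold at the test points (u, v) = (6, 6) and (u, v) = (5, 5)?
No, fails at both test points

At (6, 6): LHS = 1/12 ≠ RHS = 1/3
At (5, 5): LHS = 1/10 ≠ RHS = 2/5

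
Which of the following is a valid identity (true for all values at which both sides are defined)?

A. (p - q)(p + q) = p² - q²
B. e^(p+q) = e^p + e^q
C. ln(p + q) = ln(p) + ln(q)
A

A: holds — e.g. at (3, 3), both sides equal 0.
B: fails at (2, 4) — LHS = e^6 ≈ 403.4, RHS = e^2 + e^4 ≈ 61.99.
C: fails at (6, 7) — LHS = ln(13) ≈ 2.565, RHS = ln(6) + ln(7) ≈ 3.738.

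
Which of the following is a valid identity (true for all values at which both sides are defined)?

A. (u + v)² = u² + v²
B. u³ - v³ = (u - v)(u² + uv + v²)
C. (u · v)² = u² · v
B

A: fails at (1, 3) — LHS = 16, RHS = 10.
B: holds — e.g. at (1, 4), both sides equal -63.
C: fails at (3, 4) — LHS = 144, RHS = 36.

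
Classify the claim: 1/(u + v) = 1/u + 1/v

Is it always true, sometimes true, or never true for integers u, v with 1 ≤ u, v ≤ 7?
The claim fails for every pair in the range. For instance at (u, v) = (2, 2): LHS = 1/4, RHS = 1.

Answer: Never true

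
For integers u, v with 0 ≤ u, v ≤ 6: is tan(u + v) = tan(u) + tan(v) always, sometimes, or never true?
It holds at (u, v) = (0, 5) (both sides equal tan(5) ≈ -3.381), but fails at (u, v) = (5, 2) (LHS = tan(7) ≈ 0.8714, RHS = tan(5) + tan(2) ≈ -5.566).

Answer: Sometimes true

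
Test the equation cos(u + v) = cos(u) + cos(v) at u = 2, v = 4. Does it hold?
Fails

Substituting u = 2, v = 4:

LHS = cos(2 + 4) = cos(6) ≈ 0.9602
RHS = cos(2) + cos(4) ≈ -1.07

LHS ≠ RHS, so the equation does not hold at this point.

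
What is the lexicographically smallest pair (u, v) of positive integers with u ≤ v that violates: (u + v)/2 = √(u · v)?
(u, v) = (1, 2)

Substituting (1, 2) into the claim:
LHS = (1 + 2)/2 = 3/2
RHS = √(1 · 2) = √(2) ≈ 1.414

Since LHS ≠ RHS, this pair disproves the claim, and no lexicographically smaller pair (u ≤ v, positive integers) does.

For instance (4, 6) is also a counterexample (LHS = 5, RHS = 2·√(6) ≈ 4.899), but it's lexicographically larger.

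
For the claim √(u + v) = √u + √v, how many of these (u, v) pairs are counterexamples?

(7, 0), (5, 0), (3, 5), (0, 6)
1

Testing each pair:
(7, 0): LHS = √(7) ≈ 2.646, RHS = √(7) ≈ 2.646 → satisfies claim
(5, 0): LHS = √(5) ≈ 2.236, RHS = √(5) ≈ 2.236 → satisfies claim
(3, 5): LHS = 2·√(2) ≈ 2.828, RHS = √(3) + √(5) ≈ 3.968 → counterexample
(0, 6): LHS = √(6) ≈ 2.449, RHS = √(6) ≈ 2.449 → satisfies claim

That makes 1 counterexample.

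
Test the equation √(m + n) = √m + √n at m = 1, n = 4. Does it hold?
Substituting m = 1, n = 4:

LHS = √(1 + 4) = √(5) ≈ 2.236
RHS = √1 + √4 = 3

LHS ≠ RHS, so the equation does not hold at this point.

Answer: Fails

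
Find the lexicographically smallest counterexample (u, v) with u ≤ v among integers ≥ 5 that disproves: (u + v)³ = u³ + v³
Substituting (5, 5) into the claim:
LHS = (5 + 5)³ = 1000
RHS = 5³ + 5³ = 250

Since LHS ≠ RHS, this pair disproves the claim, and no lexicographically smaller pair (u ≤ v, integers ≥ 5) does.

For instance (10, 12) is also a counterexample (LHS = 10648, RHS = 2728), but it's lexicographically larger.

Answer: (u, v) = (5, 5)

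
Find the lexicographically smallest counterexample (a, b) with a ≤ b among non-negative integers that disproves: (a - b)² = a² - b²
At (0, 0): both sides equal 0, so it holds there.

Substituting (0, 1) into the claim:
LHS = (0 - 1)² = 1
RHS = 0² - 1² = -1

Since LHS ≠ RHS, this pair disproves the claim, and no lexicographically smaller pair (a ≤ b, non-negative integers) does.

For instance (2, 5) is also a counterexample (LHS = 9, RHS = -21), but it's lexicographically larger.

Answer: (a, b) = (0, 1)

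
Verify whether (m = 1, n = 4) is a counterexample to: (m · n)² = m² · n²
Substituting m = 1, n = 4:
LHS = (1 · 4)² = 16
RHS = 1² · 4² = 16

The sides agree, so this pair does not disprove the claim.

Answer: No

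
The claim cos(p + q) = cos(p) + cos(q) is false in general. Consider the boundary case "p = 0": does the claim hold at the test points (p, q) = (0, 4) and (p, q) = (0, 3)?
At (0, 4): LHS = cos(4) ≈ -0.6536 ≠ RHS = cos(4) + 1 ≈ 0.3464
At (0, 3): LHS = cos(3) ≈ -0.99 ≠ RHS = cos(3) + 1 ≈ 0.01001

Answer: No, fails at both test points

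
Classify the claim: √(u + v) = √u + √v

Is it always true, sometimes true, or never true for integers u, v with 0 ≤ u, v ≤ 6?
Sometimes true

It holds at (u, v) = (0, 5) (both sides equal √(5) ≈ 2.236), but fails at (u, v) = (1, 1) (LHS = √(2) ≈ 1.414, RHS = 2).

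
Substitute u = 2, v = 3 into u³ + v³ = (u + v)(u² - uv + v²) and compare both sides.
LHS = 2³ + 3³ = 35
RHS = (2 + 3)(2² - 2·3 + 3²) = 35

LHS = RHS: the two sides agree.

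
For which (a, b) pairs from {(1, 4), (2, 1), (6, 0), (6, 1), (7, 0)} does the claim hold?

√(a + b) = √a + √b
(6, 0), (7, 0)

Testing each pair:
(1, 4): LHS = √(5) ≈ 2.236, RHS = 3 → fails
(2, 1): LHS = √(3) ≈ 1.732, RHS = 1 + √(2) ≈ 2.414 → fails
(6, 0): LHS = √(6) ≈ 2.449, RHS = √(6) ≈ 2.449 → holds
(6, 1): LHS = √(7) ≈ 2.646, RHS = 1 + √(6) ≈ 3.449 → fails
(7, 0): LHS = √(7) ≈ 2.646, RHS = √(7) ≈ 2.646 → holds

2 of 5 pairs satisfy the claim.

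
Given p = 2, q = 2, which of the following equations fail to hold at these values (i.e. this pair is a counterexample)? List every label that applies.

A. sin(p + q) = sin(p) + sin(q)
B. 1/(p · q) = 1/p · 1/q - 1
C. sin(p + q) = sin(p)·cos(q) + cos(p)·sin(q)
Evaluating each claim at the given values:
A. LHS = sin(4) ≈ -0.7568, RHS = 2·sin(2) ≈ 1.819 → fails here (LHS ≠ RHS)
B. LHS = 1/4, RHS = -3/4 → fails here (LHS ≠ RHS)
C. LHS = sin(4) ≈ -0.7568, RHS = 2·sin(2)·cos(2) ≈ -0.7568 → holds here (LHS = RHS)

Answer: A, B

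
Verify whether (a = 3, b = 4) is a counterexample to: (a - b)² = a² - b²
Yes

Substituting a = 3, b = 4:
LHS = (3 - 4)² = 1
RHS = 3² - 4² = -7

Since LHS ≠ RHS, this pair disproves the claim.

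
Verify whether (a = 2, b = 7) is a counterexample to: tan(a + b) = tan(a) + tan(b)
Substituting a = 2, b = 7:
LHS = tan(2 + 7) = tan(9) ≈ -0.4523
RHS = tan(2) + tan(7) ≈ -1.314

Since LHS ≠ RHS, this pair disproves the claim.

Answer: Yes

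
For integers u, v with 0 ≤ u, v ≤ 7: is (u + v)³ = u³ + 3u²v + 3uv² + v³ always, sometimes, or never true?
Always true

The identity holds for every pair in the range. For instance at (u, v) = (6, 0): both sides equal 216.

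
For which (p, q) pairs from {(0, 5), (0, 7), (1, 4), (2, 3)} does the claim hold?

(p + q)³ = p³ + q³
(0, 5), (0, 7)

Testing each pair:
(0, 5): LHS = 125, RHS = 125 → holds
(0, 7): LHS = 343, RHS = 343 → holds
(1, 4): LHS = 125, RHS = 65 → fails
(2, 3): LHS = 125, RHS = 35 → fails

2 of 4 pairs satisfy the claim.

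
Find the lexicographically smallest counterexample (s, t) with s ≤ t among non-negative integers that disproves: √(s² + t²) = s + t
At (0, 3): both sides equal 3, so it holds there.

Substituting (1, 1) into the claim:
LHS = √(1² + 1²) = √(2) ≈ 1.414
RHS = 1 + 1 = 2

Since LHS ≠ RHS, this pair disproves the claim, and no lexicographically smaller pair (s ≤ t, non-negative integers) does.

For instance (2, 6) is also a counterexample (LHS = 2·√(10) ≈ 6.325, RHS = 8), but it's lexicographically larger.

Answer: (s, t) = (1, 1)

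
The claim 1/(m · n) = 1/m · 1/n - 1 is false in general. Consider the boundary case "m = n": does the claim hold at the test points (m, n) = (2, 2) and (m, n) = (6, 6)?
At (2, 2): LHS = 1/4 ≠ RHS = -3/4
At (6, 6): LHS = 1/36 ≠ RHS = -35/36

Answer: No, fails at both test points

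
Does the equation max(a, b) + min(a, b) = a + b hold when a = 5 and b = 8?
Substituting a = 5, b = 8:

LHS = max(5, 8) + min(5, 8) = 13
RHS = 5 + 8 = 13

LHS = RHS, so the equation holds at this point.

Answer: Holds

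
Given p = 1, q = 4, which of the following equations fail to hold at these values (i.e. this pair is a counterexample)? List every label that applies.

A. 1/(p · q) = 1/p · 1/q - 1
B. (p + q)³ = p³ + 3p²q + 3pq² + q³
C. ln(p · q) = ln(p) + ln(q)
Evaluating each claim at the given values:
A. LHS = 1/4, RHS = -3/4 → fails here (LHS ≠ RHS)
B. LHS = 125, RHS = 125 → holds here (LHS = RHS)
C. LHS = ln(4) ≈ 1.386, RHS = ln(4) ≈ 1.386 → holds here (LHS = RHS)

Answer: A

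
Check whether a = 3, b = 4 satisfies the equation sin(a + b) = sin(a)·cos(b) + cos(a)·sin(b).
Holds

Substituting a = 3, b = 4:

LHS = sin(3 + 4) = sin(7) ≈ 0.657
RHS = sin(3)·cos(4) + cos(3)·sin(4) = sin(3)·cos(4) + sin(4)·cos(3) ≈ 0.657

LHS = RHS, so the equation holds at this point.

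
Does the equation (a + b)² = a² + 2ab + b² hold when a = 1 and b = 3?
Substituting a = 1, b = 3:

LHS = (1 + 3)² = 16
RHS = 1² + 2·1·3 + 3² = 16

LHS = RHS, so the equation holds at this point.

Answer: Holds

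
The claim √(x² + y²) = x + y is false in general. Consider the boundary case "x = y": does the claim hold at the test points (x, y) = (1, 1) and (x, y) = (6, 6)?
At (1, 1): LHS = √(2) ≈ 1.414 ≠ RHS = 2
At (6, 6): LHS = 6·√(2) ≈ 8.485 ≠ RHS = 12

Answer: No, fails at both test points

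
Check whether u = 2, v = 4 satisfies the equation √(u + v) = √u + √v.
Fails

Substituting u = 2, v = 4:

LHS = √(2 + 4) = √(6) ≈ 2.449
RHS = √2 + √4 = √(2) + 2 ≈ 3.414

LHS ≠ RHS, so the equation does not hold at this point.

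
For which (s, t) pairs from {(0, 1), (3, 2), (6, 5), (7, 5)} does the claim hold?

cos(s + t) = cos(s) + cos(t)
Testing each pair:
(0, 1): LHS = cos(1) ≈ 0.5403, RHS = cos(1) + 1 ≈ 1.54 → fails
(3, 2): LHS = cos(5) ≈ 0.2837, RHS = cos(3) + cos(2) ≈ -1.406 → fails
(6, 5): LHS = cos(11) ≈ 0.004426, RHS = cos(5) + cos(6) ≈ 1.244 → fails
(7, 5): LHS = cos(12) ≈ 0.8439, RHS = cos(5) + cos(7) ≈ 1.038 → fails

No pair satisfies the claim.

Answer: None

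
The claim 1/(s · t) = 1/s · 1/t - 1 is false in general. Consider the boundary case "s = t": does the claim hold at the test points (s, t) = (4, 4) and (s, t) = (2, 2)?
At (4, 4): LHS = 1/16 ≠ RHS = -15/16
At (2, 2): LHS = 1/4 ≠ RHS = -3/4

Answer: No, fails at both test points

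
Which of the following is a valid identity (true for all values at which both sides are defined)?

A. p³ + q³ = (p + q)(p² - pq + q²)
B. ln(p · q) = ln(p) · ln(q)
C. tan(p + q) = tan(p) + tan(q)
A: holds — e.g. at (2, 2), both sides equal 16.
B: fails at (2, 4) — LHS = ln(8) ≈ 2.079, RHS = ln(2)·ln(4) ≈ 0.9609.
C: fails at (2, 3) — LHS = tan(5) ≈ -3.381, RHS = tan(2) + tan(3) ≈ -2.328.

Answer: A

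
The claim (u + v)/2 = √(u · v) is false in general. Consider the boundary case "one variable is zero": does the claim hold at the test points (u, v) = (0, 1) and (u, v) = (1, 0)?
No, fails at both test points

At (0, 1): LHS = 1/2 ≠ RHS = 0
At (1, 0): LHS = 1/2 ≠ RHS = 0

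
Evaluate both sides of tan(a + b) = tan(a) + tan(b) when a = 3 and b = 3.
LHS = tan(3 + 3) = tan(6) ≈ -0.291
RHS = tan(3) + tan(3) = 2·tan(3) ≈ -0.2851

LHS ≠ RHS (they differ by about 0.005913), so the equation does not hold here.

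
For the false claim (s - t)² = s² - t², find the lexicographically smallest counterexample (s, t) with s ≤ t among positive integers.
(s, t) = (1, 2)

Substituting (1, 2) into the claim:
LHS = (1 - 2)² = 1
RHS = 1² - 2² = -3

Since LHS ≠ RHS, this pair disproves the claim, and no lexicographically smaller pair (s ≤ t, positive integers) does.

For instance (2, 8) is also a counterexample (LHS = 36, RHS = -60), but it's lexicographically larger.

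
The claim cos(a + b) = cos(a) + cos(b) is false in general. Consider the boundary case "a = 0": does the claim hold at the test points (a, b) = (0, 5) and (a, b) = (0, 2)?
No, fails at both test points

At (0, 5): LHS = cos(5) ≈ 0.2837 ≠ RHS = cos(5) + 1 ≈ 1.284
At (0, 2): LHS = cos(2) ≈ -0.4161 ≠ RHS = cos(2) + 1 ≈ 0.5839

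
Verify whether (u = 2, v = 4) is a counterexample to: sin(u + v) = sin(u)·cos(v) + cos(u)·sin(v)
Substituting u = 2, v = 4:
LHS = sin(2 + 4) = sin(6) ≈ -0.2794
RHS = sin(2)·cos(4) + cos(2)·sin(4) = sin(2)·cos(4) + sin(4)·cos(2) ≈ -0.2794

The sides agree, so this pair does not disprove the claim.

Answer: No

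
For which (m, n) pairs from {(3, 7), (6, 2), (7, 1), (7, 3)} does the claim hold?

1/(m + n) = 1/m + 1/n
None

Testing each pair:
(3, 7): LHS = 1/10, RHS = 10/21 → fails
(6, 2): LHS = 1/8, RHS = 2/3 → fails
(7, 1): LHS = 1/8, RHS = 8/7 → fails
(7, 3): LHS = 1/10, RHS = 10/21 → fails

No pair satisfies the claim.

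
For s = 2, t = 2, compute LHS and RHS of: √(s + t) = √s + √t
LHS = √(2 + 2) = 2
RHS = √2 + √2 = 2·√(2) ≈ 2.828

LHS ≠ RHS (they differ by about 0.8284), so the equation does not hold here.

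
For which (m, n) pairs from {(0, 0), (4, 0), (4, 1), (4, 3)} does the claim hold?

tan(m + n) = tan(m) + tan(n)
Testing each pair:
(0, 0): LHS = 0, RHS = 0 → holds
(4, 0): LHS = tan(4) ≈ 1.158, RHS = tan(4) ≈ 1.158 → holds
(4, 1): LHS = tan(5) ≈ -3.381, RHS = tan(4) + tan(1) ≈ 2.715 → fails
(4, 3): LHS = tan(7) ≈ 0.8714, RHS = tan(3) + tan(4) ≈ 1.015 → fails

2 of 4 pairs satisfy the claim.

Answer: (0, 0), (4, 0)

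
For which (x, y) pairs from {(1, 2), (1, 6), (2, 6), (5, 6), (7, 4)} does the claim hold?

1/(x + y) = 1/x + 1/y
Testing each pair:
(1, 2): LHS = 1/3, RHS = 3/2 → fails
(1, 6): LHS = 1/7, RHS = 7/6 → fails
(2, 6): LHS = 1/8, RHS = 2/3 → fails
(5, 6): LHS = 1/11, RHS = 11/30 → fails
(7, 4): LHS = 1/11, RHS = 11/28 → fails

No pair satisfies the claim.

Answer: None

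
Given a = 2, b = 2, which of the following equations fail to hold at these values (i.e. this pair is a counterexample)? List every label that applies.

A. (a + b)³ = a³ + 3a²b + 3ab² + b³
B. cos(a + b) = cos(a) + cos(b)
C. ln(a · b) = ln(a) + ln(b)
B

Evaluating each claim at the given values:
A. LHS = 64, RHS = 64 → holds here (LHS = RHS)
B. LHS = cos(4) ≈ -0.6536, RHS = 2·cos(2) ≈ -0.8323 → fails here (LHS ≠ RHS)
C. LHS = ln(4) ≈ 1.386, RHS = 2·ln(2) ≈ 1.386 → holds here (LHS = RHS)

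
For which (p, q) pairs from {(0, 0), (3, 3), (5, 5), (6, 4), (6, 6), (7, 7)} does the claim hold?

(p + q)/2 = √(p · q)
(0, 0), (3, 3), (5, 5), (6, 6), (7, 7)

Testing each pair:
(0, 0): LHS = 0, RHS = 0 → holds
(3, 3): LHS = 3, RHS = 3 → holds
(5, 5): LHS = 5, RHS = 5 → holds
(6, 4): LHS = 5, RHS = 2·√(6) ≈ 4.899 → fails
(6, 6): LHS = 6, RHS = 6 → holds
(7, 7): LHS = 7, RHS = 7 → holds

5 of 6 pairs satisfy the claim.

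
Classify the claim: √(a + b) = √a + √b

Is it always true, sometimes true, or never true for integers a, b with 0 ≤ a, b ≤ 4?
It holds at (a, b) = (0, 4) (both sides equal 2), but fails at (a, b) = (4, 3) (LHS = √(7) ≈ 2.646, RHS = √(3) + 2 ≈ 3.732).

Answer: Sometimes true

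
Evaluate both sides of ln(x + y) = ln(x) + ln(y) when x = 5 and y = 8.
LHS = ln(5 + 8) = ln(13) ≈ 2.565
RHS = ln(5) + ln(8) ≈ 3.689

LHS ≠ RHS (they differ by about 1.124), so the equation does not hold here.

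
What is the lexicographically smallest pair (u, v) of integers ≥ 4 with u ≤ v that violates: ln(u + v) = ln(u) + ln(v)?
Substituting (4, 4) into the claim:
LHS = ln(4 + 4) = ln(8) ≈ 2.079
RHS = ln(4) + ln(4) = 2·ln(4) ≈ 2.773

Since LHS ≠ RHS, this pair disproves the claim, and no lexicographically smaller pair (u ≤ v, integers ≥ 4) does.

For instance (5, 5) is also a counterexample (LHS = ln(10) ≈ 2.303, RHS = 2·ln(5) ≈ 3.219), but it's lexicographically larger.

Answer: (u, v) = (4, 4)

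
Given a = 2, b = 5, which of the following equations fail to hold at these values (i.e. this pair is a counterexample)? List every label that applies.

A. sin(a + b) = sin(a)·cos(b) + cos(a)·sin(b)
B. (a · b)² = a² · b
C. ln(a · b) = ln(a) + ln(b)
B

Evaluating each claim at the given values:
A. LHS = sin(7) ≈ 0.657, RHS = sin(2)·cos(5) + sin(5)·cos(2) ≈ 0.657 → holds here (LHS = RHS)
B. LHS = 100, RHS = 20 → fails here (LHS ≠ RHS)
C. LHS = ln(10) ≈ 2.303, RHS = ln(2) + ln(5) ≈ 2.303 → holds here (LHS = RHS)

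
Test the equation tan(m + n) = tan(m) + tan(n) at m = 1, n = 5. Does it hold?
Fails

Substituting m = 1, n = 5:

LHS = tan(1 + 5) = tan(6) ≈ -0.291
RHS = tan(1) + tan(5) ≈ -1.823

LHS ≠ RHS, so the equation does not hold at this point.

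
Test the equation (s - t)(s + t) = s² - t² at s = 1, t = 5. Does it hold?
Holds

Substituting s = 1, t = 5:

LHS = (1 - 5)(1 + 5) = -24
RHS = 1² - 5² = -24

LHS = RHS, so the equation holds at this point.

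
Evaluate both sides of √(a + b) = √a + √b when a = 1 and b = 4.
LHS = √(1 + 4) = √(5) ≈ 2.236
RHS = √1 + √4 = 3

LHS ≠ RHS (they differ by about 0.7639), so the equation does not hold here.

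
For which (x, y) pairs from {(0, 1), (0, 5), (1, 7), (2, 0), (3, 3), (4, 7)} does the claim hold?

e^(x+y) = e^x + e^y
Testing each pair:
(0, 1): LHS = e ≈ 2.718, RHS = 1 + e ≈ 3.718 → fails
(0, 5): LHS = e^5 ≈ 148.4, RHS = 1 + e^5 ≈ 149.4 → fails
(1, 7): LHS = e^8 ≈ 2981, RHS = e + e^7 ≈ 1099 → fails
(2, 0): LHS = e^2 ≈ 7.389, RHS = 1 + e^2 ≈ 8.389 → fails
(3, 3): LHS = e^6 ≈ 403.4, RHS = 2·e^3 ≈ 40.17 → fails
(4, 7): LHS = e^11 ≈ 59874.1, RHS = e^4 + e^7 ≈ 1151 → fails

No pair satisfies the claim.

Answer: None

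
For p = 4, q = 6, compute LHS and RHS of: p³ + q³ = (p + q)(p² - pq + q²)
LHS = 4³ + 6³ = 280
RHS = (4 + 6)(4² - 4·6 + 6²) = 280

LHS = RHS: the two sides agree.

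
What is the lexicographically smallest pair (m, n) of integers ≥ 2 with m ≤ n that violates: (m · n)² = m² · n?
Substituting (2, 2) into the claim:
LHS = (2 · 2)² = 16
RHS = 2² · 2 = 8

Since LHS ≠ RHS, this pair disproves the claim, and no lexicographically smaller pair (m ≤ n, integers ≥ 2) does.

For instance (3, 5) is also a counterexample (LHS = 225, RHS = 45), but it's lexicographically larger.

Answer: (m, n) = (2, 2)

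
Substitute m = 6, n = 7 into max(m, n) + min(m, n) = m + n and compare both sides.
LHS = max(6, 7) + min(6, 7) = 13
RHS = 6 + 7 = 13

LHS = RHS: the two sides agree.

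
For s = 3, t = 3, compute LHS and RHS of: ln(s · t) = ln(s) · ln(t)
LHS = ln(3 · 3) = ln(9) ≈ 2.197
RHS = ln(3) · ln(3) = ln(3)² ≈ 1.207

LHS ≠ RHS (they differ by about 0.9903), so the equation does not hold here.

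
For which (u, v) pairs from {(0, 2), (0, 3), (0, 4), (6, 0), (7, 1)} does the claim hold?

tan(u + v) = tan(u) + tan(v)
Testing each pair:
(0, 2): LHS = tan(2) ≈ -2.185, RHS = tan(2) ≈ -2.185 → holds
(0, 3): LHS = tan(3) ≈ -0.1425, RHS = tan(3) ≈ -0.1425 → holds
(0, 4): LHS = tan(4) ≈ 1.158, RHS = tan(4) ≈ 1.158 → holds
(6, 0): LHS = tan(6) ≈ -0.291, RHS = tan(6) ≈ -0.291 → holds
(7, 1): LHS = tan(8) ≈ -6.8, RHS = tan(7) + tan(1) ≈ 2.429 → fails

4 of 5 pairs satisfy the claim.

Answer: (0, 2), (0, 3), (0, 4), (6, 0)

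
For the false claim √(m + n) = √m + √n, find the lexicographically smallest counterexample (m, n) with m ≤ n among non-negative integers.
(m, n) = (1, 1)

At (0, 7): both sides equal √(7) ≈ 2.646, so it holds there.

Substituting (1, 1) into the claim:
LHS = √(1 + 1) = √(2) ≈ 1.414
RHS = √1 + √1 = 2

Since LHS ≠ RHS, this pair disproves the claim, and no lexicographically smaller pair (m ≤ n, non-negative integers) does.

For instance (4, 5) is also a counterexample (LHS = 3, RHS = 2 + √(5) ≈ 4.236), but it's lexicographically larger.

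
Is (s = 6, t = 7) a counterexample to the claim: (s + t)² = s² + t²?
Yes

Substituting s = 6, t = 7:
LHS = (6 + 7)² = 169
RHS = 6² + 7² = 85

Since LHS ≠ RHS, this pair disproves the claim.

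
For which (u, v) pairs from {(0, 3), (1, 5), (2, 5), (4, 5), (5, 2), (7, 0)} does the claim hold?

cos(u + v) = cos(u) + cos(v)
Testing each pair:
(0, 3): LHS = cos(3) ≈ -0.99, RHS = cos(3) + 1 ≈ 0.01001 → fails
(1, 5): LHS = cos(6) ≈ 0.9602, RHS = cos(5) + cos(1) ≈ 0.824 → fails
(2, 5): LHS = cos(7) ≈ 0.7539, RHS = cos(2) + cos(5) ≈ -0.1325 → fails
(4, 5): LHS = cos(9) ≈ -0.9111, RHS = cos(4) + cos(5) ≈ -0.37 → fails
(5, 2): LHS = cos(7) ≈ 0.7539, RHS = cos(2) + cos(5) ≈ -0.1325 → fails
(7, 0): LHS = cos(7) ≈ 0.7539, RHS = cos(7) + 1 ≈ 1.754 → fails

No pair satisfies the claim.

Answer: None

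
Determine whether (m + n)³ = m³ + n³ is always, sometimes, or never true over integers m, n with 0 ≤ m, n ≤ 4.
Sometimes true

It holds at (m, n) = (4, 0) (both sides equal 64), but fails at (m, n) = (2, 1) (LHS = 27, RHS = 9).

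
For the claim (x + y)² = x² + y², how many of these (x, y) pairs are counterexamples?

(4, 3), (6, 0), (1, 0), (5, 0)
1

Testing each pair:
(4, 3): LHS = 49, RHS = 25 → counterexample
(6, 0): LHS = 36, RHS = 36 → satisfies claim
(1, 0): LHS = 1, RHS = 1 → satisfies claim
(5, 0): LHS = 25, RHS = 25 → satisfies claim

That makes 1 counterexample.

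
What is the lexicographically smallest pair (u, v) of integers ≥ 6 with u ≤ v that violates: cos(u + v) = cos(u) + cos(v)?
Substituting (6, 6) into the claim:
LHS = cos(6 + 6) = cos(12) ≈ 0.8439
RHS = cos(6) + cos(6) = 2·cos(6) ≈ 1.92

Since LHS ≠ RHS, this pair disproves the claim, and no lexicographically smaller pair (u ≤ v, integers ≥ 6) does.

For instance (9, 9) is also a counterexample (LHS = cos(18) ≈ 0.6603, RHS = 2·cos(9) ≈ -1.822), but it's lexicographically larger.

Answer: (u, v) = (6, 6)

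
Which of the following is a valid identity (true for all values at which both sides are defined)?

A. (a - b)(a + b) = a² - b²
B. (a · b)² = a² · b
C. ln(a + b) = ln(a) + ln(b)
A: holds — e.g. at (1, 3), both sides equal -8.
B: fails at (5, 5) — LHS = 625, RHS = 125.
C: fails at (2, 7) — LHS = ln(9) ≈ 2.197, RHS = ln(2) + ln(7) ≈ 2.639.

Answer: A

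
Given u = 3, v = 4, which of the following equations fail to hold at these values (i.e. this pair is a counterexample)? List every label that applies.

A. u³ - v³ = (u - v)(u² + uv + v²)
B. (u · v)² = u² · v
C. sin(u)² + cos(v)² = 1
B, C

Evaluating each claim at the given values:
A. LHS = -37, RHS = -37 → holds here (LHS = RHS)
B. LHS = 144, RHS = 36 → fails here (LHS ≠ RHS)
C. LHS = sin(3)² + cos(4)² ≈ 0.4472, RHS = 1 → fails here (LHS ≠ RHS)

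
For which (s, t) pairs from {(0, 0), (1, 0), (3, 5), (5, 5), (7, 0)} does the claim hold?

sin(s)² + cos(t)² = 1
(0, 0), (5, 5)

Testing each pair:
(0, 0): LHS = 1, RHS = 1 → holds
(1, 0): LHS = sin(1)² + 1 ≈ 1.708, RHS = 1 → fails
(3, 5): LHS = sin(3)² + cos(5)² ≈ 0.1004, RHS = 1 → fails
(5, 5): LHS = cos(5)² + sin(5)² = 1, RHS = 1 → holds
(7, 0): LHS = sin(7)² + 1 ≈ 1.432, RHS = 1 → fails

2 of 5 pairs satisfy the claim.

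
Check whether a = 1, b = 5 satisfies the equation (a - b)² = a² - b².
Fails

Substituting a = 1, b = 5:

LHS = (1 - 5)² = 16
RHS = 1² - 5² = -24

LHS ≠ RHS, so the equation does not hold at this point.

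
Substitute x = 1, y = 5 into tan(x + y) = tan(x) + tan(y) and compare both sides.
LHS = tan(1 + 5) = tan(6) ≈ -0.291
RHS = tan(1) + tan(5) ≈ -1.823

LHS ≠ RHS (they differ by about 1.532), so the equation does not hold here.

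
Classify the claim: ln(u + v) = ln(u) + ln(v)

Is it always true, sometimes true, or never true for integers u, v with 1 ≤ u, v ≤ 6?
It holds at (u, v) = (2, 2) (both sides equal ln(4) ≈ 1.386), but fails at (u, v) = (1, 3) (LHS = ln(4) ≈ 1.386, RHS = ln(3) ≈ 1.099).

Answer: Sometimes true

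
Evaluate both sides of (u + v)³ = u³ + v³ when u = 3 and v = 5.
LHS = (3 + 5)³ = 512
RHS = 3³ + 5³ = 152

LHS ≠ RHS, so the equation does not hold here.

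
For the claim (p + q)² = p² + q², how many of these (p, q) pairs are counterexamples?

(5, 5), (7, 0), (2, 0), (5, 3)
2

Testing each pair:
(5, 5): LHS = 100, RHS = 50 → counterexample
(7, 0): LHS = 49, RHS = 49 → satisfies claim
(2, 0): LHS = 4, RHS = 4 → satisfies claim
(5, 3): LHS = 64, RHS = 34 → counterexample

That makes 2 counterexamples.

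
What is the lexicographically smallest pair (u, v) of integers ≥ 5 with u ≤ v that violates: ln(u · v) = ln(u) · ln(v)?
Substituting (5, 5) into the claim:
LHS = ln(5 · 5) = ln(25) ≈ 3.219
RHS = ln(5) · ln(5) = ln(5)² ≈ 2.59

Since LHS ≠ RHS, this pair disproves the claim, and no lexicographically smaller pair (u ≤ v, integers ≥ 5) does.

For instance (5, 7) is also a counterexample (LHS = ln(35) ≈ 3.555, RHS = ln(5)·ln(7) ≈ 3.132), but it's lexicographically larger.

Answer: (u, v) = (5, 5)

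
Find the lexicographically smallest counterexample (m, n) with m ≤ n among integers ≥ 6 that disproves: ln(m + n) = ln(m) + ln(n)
(m, n) = (6, 6)

Substituting (6, 6) into the claim:
LHS = ln(6 + 6) = ln(12) ≈ 2.485
RHS = ln(6) + ln(6) = 2·ln(6) ≈ 3.584

Since LHS ≠ RHS, this pair disproves the claim, and no lexicographically smaller pair (m ≤ n, integers ≥ 6) does.

For instance (7, 8) is also a counterexample (LHS = ln(15) ≈ 2.708, RHS = ln(7) + ln(8) ≈ 4.025), but it's lexicographically larger.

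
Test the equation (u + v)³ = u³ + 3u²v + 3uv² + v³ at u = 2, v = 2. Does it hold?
Substituting u = 2, v = 2:

LHS = (2 + 2)³ = 64
RHS = 2³ + 3·2²·2 + 3·2·2² + 2³ = 64

LHS = RHS, so the equation holds at this point.

Answer: Holds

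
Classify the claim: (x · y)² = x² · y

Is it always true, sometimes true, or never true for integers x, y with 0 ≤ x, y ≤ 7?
Sometimes true

It holds at (x, y) = (0, 0) (both sides equal 0), but fails at (x, y) = (5, 6) (LHS = 900, RHS = 150).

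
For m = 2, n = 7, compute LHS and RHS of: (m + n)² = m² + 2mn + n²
LHS = (2 + 7)² = 81
RHS = 2² + 2·2·7 + 7² = 81

LHS = RHS: the two sides agree.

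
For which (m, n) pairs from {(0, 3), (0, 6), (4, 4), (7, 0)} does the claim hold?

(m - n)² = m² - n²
(4, 4), (7, 0)

Testing each pair:
(0, 3): LHS = 9, RHS = -9 → fails
(0, 6): LHS = 36, RHS = -36 → fails
(4, 4): LHS = 0, RHS = 0 → holds
(7, 0): LHS = 49, RHS = 49 → holds

2 of 4 pairs satisfy the claim.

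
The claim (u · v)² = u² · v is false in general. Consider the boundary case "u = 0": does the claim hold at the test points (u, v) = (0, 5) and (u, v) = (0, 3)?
Yes, holds at both test points

At (0, 5): LHS = 0, RHS = 0 → equal
At (0, 3): LHS = 0, RHS = 0 → equal

So the claim does hold at both of these boundary points, even though it is not an identity.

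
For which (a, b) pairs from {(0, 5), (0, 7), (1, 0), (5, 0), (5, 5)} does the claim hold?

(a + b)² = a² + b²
Testing each pair:
(0, 5): LHS = 25, RHS = 25 → holds
(0, 7): LHS = 49, RHS = 49 → holds
(1, 0): LHS = 1, RHS = 1 → holds
(5, 0): LHS = 25, RHS = 25 → holds
(5, 5): LHS = 100, RHS = 50 → fails

4 of 5 pairs satisfy the claim.

Answer: (0, 5), (0, 7), (1, 0), (5, 0)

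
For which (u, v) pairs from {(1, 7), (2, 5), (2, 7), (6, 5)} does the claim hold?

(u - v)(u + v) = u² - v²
Testing each pair:
(1, 7): LHS = -48, RHS = -48 → holds
(2, 5): LHS = -21, RHS = -21 → holds
(2, 7): LHS = -45, RHS = -45 → holds
(6, 5): LHS = 11, RHS = 11 → holds

Every pair satisfies the claim.

Answer: All pairs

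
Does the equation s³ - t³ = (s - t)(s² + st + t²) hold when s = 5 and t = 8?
Holds

Substituting s = 5, t = 8:

LHS = 5³ - 8³ = -387
RHS = (5 - 8)(5² + 5·8 + 8²) = -387

LHS = RHS, so the equation holds at this point.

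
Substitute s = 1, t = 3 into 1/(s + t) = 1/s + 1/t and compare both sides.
LHS = 1/(1 + 3) = 1/4
RHS = 1/1 + 1/3 = 4/3

LHS ≠ RHS, so the equation does not hold here.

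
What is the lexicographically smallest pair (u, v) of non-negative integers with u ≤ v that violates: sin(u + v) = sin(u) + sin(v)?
Substituting (1, 1) into the claim:
LHS = sin(1 + 1) = sin(2) ≈ 0.9093
RHS = sin(1) + sin(1) = 2·sin(1) ≈ 1.683

Since LHS ≠ RHS, this pair disproves the claim, and no lexicographically smaller pair (u ≤ v, non-negative integers) does.

For instance (3, 7) is also a counterexample (LHS = sin(10) ≈ -0.544, RHS = sin(3) + sin(7) ≈ 0.7981), but it's lexicographically larger.

Answer: (u, v) = (1, 1)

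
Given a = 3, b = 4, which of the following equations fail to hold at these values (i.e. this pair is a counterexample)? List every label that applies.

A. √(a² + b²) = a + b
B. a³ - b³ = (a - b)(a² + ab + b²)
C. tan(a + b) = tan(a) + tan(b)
A, C

Evaluating each claim at the given values:
A. LHS = 5, RHS = 7 → fails here (LHS ≠ RHS)
B. LHS = -37, RHS = -37 → holds here (LHS = RHS)
C. LHS = tan(7) ≈ 0.8714, RHS = tan(3) + tan(4) ≈ 1.015 → fails here (LHS ≠ RHS)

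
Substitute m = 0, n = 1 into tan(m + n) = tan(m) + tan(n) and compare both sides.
LHS = tan(0 + 1) = tan(1) ≈ 1.557
RHS = tan(0) + tan(1) = tan(1) ≈ 1.557

LHS = RHS: the two sides agree.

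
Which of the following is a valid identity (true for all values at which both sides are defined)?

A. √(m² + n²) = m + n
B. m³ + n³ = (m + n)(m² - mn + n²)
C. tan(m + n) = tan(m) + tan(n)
B

A: fails at (2, 5) — LHS = √(29) ≈ 5.385, RHS = 7.
B: holds — e.g. at (5, 5), both sides equal 250.
C: fails at (5, 8) — LHS = tan(13) ≈ 0.463, RHS = tan(8) + tan(5) ≈ -10.18.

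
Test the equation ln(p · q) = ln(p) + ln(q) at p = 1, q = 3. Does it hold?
Holds

Substituting p = 1, q = 3:

LHS = ln(1 · 3) = ln(3) ≈ 1.099
RHS = ln(1) + ln(3) = ln(3) ≈ 1.099

LHS = RHS, so the equation holds at this point.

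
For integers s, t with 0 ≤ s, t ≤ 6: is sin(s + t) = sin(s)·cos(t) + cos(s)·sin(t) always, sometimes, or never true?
The identity holds for every pair in the range. For instance at (s, t) = (6, 0): both sides equal sin(6) ≈ -0.2794.

Answer: Always true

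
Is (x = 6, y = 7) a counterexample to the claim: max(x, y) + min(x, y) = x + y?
No

Substituting x = 6, y = 7:
LHS = max(6, 7) + min(6, 7) = 13
RHS = 6 + 7 = 13

The sides agree, so this pair does not disprove the claim.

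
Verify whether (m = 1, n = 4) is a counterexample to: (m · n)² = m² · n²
Substituting m = 1, n = 4:
LHS = (1 · 4)² = 16
RHS = 1² · 4² = 16

The sides agree, so this pair does not disprove the claim.

Answer: No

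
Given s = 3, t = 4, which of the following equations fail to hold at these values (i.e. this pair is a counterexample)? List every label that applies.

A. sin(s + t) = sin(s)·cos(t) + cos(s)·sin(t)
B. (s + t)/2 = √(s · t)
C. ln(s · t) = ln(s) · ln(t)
B, C

Evaluating each claim at the given values:
A. LHS = sin(7) ≈ 0.657, RHS = sin(3)·cos(4) + sin(4)·cos(3) ≈ 0.657 → holds here (LHS = RHS)
B. LHS = 7/2, RHS = 2·√(3) ≈ 3.464 → fails here (LHS ≠ RHS)
C. LHS = ln(12) ≈ 2.485, RHS = ln(3)·ln(4) ≈ 1.523 → fails here (LHS ≠ RHS)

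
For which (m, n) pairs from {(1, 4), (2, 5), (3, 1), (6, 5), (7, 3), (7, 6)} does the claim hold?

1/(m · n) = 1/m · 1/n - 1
None

Testing each pair:
(1, 4): LHS = 1/4, RHS = -3/4 → fails
(2, 5): LHS = 1/10, RHS = -9/10 → fails
(3, 1): LHS = 1/3, RHS = -2/3 → fails
(6, 5): LHS = 1/30, RHS = -29/30 → fails
(7, 3): LHS = 1/21, RHS = -20/21 → fails
(7, 6): LHS = 1/42, RHS = -41/42 → fails

No pair satisfies the claim.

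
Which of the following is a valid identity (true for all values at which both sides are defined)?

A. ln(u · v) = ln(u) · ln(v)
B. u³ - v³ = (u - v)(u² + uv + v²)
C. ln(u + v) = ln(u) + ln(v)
B

A: fails at (3, 4) — LHS = ln(12) ≈ 2.485, RHS = ln(3)·ln(4) ≈ 1.523.
B: holds — e.g. at (3, 4), both sides equal -37.
C: fails at (5, 5) — LHS = ln(10) ≈ 2.303, RHS = 2·ln(5) ≈ 3.219.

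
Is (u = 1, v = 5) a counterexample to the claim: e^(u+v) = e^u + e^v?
Yes

Substituting u = 1, v = 5:
LHS = e^(1+5) = e^6 ≈ 403.4
RHS = e^1 + e^5 = e + e^5 ≈ 151.1

Since LHS ≠ RHS, this pair disproves the claim.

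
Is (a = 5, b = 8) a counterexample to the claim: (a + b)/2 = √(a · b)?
Yes

Substituting a = 5, b = 8:
LHS = (5 + 8)/2 = 13/2
RHS = √(5 · 8) = 2·√(10) ≈ 6.325

Since LHS ≠ RHS, this pair disproves the claim.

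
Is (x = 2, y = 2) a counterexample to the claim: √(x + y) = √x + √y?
Substituting x = 2, y = 2:
LHS = √(2 + 2) = 2
RHS = √2 + √2 = 2·√(2) ≈ 2.828

Since LHS ≠ RHS, this pair disproves the claim.

Answer: Yes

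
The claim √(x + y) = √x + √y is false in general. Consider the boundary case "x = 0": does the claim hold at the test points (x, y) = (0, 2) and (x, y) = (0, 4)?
Yes, holds at both test points

At (0, 2): LHS = √(2) ≈ 1.414, RHS = √(2) ≈ 1.414 → equal
At (0, 4): LHS = 2, RHS = 2 → equal

So the claim does hold at both of these boundary points, even though it is not an identity.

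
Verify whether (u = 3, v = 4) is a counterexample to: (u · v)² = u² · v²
Substituting u = 3, v = 4:
LHS = (3 · 4)² = 144
RHS = 3² · 4² = 144

The sides agree, so this pair does not disprove the claim.

Answer: No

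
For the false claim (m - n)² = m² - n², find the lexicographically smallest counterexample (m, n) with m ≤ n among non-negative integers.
(m, n) = (0, 1)

Substituting (0, 1) into the claim:
LHS = (0 - 1)² = 1
RHS = 0² - 1² = -1

Since LHS ≠ RHS, this pair disproves the claim, and no lexicographically smaller pair (m ≤ n, non-negative integers) does.

For instance (1, 2) is also a counterexample (LHS = 1, RHS = -3), but it's lexicographically larger.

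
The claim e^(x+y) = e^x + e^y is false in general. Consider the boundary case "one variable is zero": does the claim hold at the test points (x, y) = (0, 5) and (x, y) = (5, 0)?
No, fails at both test points

At (0, 5): LHS = e^5 ≈ 148.4 ≠ RHS = 1 + e^5 ≈ 149.4
At (5, 0): LHS = e^5 ≈ 148.4 ≠ RHS = 1 + e^5 ≈ 149.4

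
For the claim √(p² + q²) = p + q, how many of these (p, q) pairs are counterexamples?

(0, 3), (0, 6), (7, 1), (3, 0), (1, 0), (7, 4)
2

Testing each pair:
(0, 3): LHS = 3, RHS = 3 → satisfies claim
(0, 6): LHS = 6, RHS = 6 → satisfies claim
(7, 1): LHS = 5·√(2) ≈ 7.071, RHS = 8 → counterexample
(3, 0): LHS = 3, RHS = 3 → satisfies claim
(1, 0): LHS = 1, RHS = 1 → satisfies claim
(7, 4): LHS = √(65) ≈ 8.062, RHS = 11 → counterexample

That makes 2 counterexamples.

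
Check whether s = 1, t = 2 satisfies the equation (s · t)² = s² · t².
Holds

Substituting s = 1, t = 2:

LHS = (1 · 2)² = 4
RHS = 1² · 2² = 4

LHS = RHS, so the equation holds at this point.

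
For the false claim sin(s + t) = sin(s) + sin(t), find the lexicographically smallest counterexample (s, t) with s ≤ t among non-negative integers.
(s, t) = (1, 1)

At (0, 1): both sides equal sin(1) ≈ 0.8415, so it holds there.

Substituting (1, 1) into the claim:
LHS = sin(1 + 1) = sin(2) ≈ 0.9093
RHS = sin(1) + sin(1) = 2·sin(1) ≈ 1.683

Since LHS ≠ RHS, this pair disproves the claim, and no lexicographically smaller pair (s ≤ t, non-negative integers) does.

For instance (1, 2) is also a counterexample (LHS = sin(3) ≈ 0.1411, RHS = sin(1) + sin(2) ≈ 1.751), but it's lexicographically larger.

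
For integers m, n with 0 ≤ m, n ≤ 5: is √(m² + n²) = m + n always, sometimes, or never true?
Sometimes true

It holds at (m, n) = (0, 0) (both sides equal 0), but fails at (m, n) = (3, 2) (LHS = √(13) ≈ 3.606, RHS = 5).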